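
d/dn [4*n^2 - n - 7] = 8*n - 1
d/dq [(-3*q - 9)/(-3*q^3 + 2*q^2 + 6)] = 3*(3*q^3 - 2*q^2 - q*(q + 3)*(9*q - 4) - 6)/(-3*q^3 + 2*q^2 + 6)^2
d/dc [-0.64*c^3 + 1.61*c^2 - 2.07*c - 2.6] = -1.92*c^2 + 3.22*c - 2.07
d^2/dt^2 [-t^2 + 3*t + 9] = -2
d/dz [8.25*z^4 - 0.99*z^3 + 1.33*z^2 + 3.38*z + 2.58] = 33.0*z^3 - 2.97*z^2 + 2.66*z + 3.38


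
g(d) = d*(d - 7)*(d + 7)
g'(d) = d*(d - 7) + d*(d + 7) + (d - 7)*(d + 7) = 3*d^2 - 49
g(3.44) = -127.85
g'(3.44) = -13.50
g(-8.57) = -209.49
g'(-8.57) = 171.33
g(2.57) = -108.96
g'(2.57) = -29.19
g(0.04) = -1.96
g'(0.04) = -49.00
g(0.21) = -10.28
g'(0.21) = -48.87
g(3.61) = -129.84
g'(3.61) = -9.90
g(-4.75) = 125.58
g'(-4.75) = 18.69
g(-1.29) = 61.06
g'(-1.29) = -44.01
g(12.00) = 1140.00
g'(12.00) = 383.00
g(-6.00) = 78.00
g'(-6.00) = 59.00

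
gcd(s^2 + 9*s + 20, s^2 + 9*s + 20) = s^2 + 9*s + 20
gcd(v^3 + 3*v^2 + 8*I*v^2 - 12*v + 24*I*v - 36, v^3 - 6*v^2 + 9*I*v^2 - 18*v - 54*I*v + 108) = v + 6*I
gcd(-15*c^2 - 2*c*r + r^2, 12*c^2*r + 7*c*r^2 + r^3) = 3*c + r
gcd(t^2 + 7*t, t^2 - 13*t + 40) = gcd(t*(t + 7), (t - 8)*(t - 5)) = 1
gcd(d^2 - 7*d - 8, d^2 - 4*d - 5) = d + 1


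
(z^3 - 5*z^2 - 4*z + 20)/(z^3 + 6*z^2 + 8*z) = (z^2 - 7*z + 10)/(z*(z + 4))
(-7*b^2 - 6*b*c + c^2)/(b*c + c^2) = (-7*b + c)/c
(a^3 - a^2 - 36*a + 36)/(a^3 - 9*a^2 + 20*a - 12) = (a + 6)/(a - 2)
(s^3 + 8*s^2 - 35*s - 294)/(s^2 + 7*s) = s + 1 - 42/s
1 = 1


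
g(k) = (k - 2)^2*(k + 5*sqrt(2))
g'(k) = (k - 2)^2 + (k + 5*sqrt(2))*(2*k - 4) = (k - 2)*(3*k - 2 + 10*sqrt(2))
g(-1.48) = 67.71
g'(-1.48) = -26.80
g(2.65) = 4.11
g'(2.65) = 13.06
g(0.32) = 20.86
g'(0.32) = -22.01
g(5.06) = 113.59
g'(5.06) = 83.61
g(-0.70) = 46.45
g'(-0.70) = -27.11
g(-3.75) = 109.80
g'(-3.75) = -5.13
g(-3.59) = 108.78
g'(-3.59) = -7.67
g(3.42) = 21.15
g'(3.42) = 31.81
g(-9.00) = -233.40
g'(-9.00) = 163.44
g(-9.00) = -233.40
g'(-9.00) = 163.44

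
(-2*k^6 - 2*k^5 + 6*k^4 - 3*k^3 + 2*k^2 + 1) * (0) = 0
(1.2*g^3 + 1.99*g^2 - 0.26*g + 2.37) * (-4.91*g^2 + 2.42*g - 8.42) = -5.892*g^5 - 6.8669*g^4 - 4.0116*g^3 - 29.0217*g^2 + 7.9246*g - 19.9554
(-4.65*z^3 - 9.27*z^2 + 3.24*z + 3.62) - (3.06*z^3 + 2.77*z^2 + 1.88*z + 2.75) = -7.71*z^3 - 12.04*z^2 + 1.36*z + 0.87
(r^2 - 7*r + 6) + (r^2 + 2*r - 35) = 2*r^2 - 5*r - 29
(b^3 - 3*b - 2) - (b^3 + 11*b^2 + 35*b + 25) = -11*b^2 - 38*b - 27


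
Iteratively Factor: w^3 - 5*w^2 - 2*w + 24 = (w - 4)*(w^2 - w - 6) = (w - 4)*(w - 3)*(w + 2)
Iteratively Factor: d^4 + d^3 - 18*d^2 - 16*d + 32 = (d - 1)*(d^3 + 2*d^2 - 16*d - 32) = (d - 4)*(d - 1)*(d^2 + 6*d + 8) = (d - 4)*(d - 1)*(d + 2)*(d + 4)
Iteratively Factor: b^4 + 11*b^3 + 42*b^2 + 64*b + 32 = (b + 1)*(b^3 + 10*b^2 + 32*b + 32) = (b + 1)*(b + 4)*(b^2 + 6*b + 8) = (b + 1)*(b + 4)^2*(b + 2)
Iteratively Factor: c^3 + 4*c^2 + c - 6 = (c - 1)*(c^2 + 5*c + 6) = (c - 1)*(c + 3)*(c + 2)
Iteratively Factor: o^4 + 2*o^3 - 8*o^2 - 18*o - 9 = (o + 3)*(o^3 - o^2 - 5*o - 3) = (o + 1)*(o + 3)*(o^2 - 2*o - 3) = (o + 1)^2*(o + 3)*(o - 3)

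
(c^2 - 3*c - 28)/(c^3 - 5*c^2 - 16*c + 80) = (c - 7)/(c^2 - 9*c + 20)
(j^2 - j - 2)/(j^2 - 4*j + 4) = (j + 1)/(j - 2)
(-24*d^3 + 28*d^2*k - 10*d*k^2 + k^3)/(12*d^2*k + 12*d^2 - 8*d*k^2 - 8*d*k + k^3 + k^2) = (-2*d + k)/(k + 1)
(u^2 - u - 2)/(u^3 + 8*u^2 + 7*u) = (u - 2)/(u*(u + 7))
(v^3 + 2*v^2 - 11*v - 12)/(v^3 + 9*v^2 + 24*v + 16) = (v - 3)/(v + 4)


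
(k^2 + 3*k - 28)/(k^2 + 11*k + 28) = (k - 4)/(k + 4)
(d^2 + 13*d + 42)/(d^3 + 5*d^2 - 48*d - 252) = (d + 7)/(d^2 - d - 42)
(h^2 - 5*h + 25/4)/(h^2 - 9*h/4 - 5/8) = 2*(2*h - 5)/(4*h + 1)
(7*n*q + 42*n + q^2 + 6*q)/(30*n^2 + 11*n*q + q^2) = (7*n*q + 42*n + q^2 + 6*q)/(30*n^2 + 11*n*q + q^2)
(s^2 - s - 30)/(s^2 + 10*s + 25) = (s - 6)/(s + 5)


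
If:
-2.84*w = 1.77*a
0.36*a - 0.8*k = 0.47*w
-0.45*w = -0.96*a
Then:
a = 0.00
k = 0.00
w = 0.00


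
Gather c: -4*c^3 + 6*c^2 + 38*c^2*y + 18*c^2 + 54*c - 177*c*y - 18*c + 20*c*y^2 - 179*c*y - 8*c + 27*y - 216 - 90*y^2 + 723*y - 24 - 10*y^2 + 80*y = -4*c^3 + c^2*(38*y + 24) + c*(20*y^2 - 356*y + 28) - 100*y^2 + 830*y - 240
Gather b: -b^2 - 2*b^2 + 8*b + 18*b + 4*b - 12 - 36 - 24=-3*b^2 + 30*b - 72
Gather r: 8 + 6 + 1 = 15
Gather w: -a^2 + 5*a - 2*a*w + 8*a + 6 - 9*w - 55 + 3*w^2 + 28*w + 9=-a^2 + 13*a + 3*w^2 + w*(19 - 2*a) - 40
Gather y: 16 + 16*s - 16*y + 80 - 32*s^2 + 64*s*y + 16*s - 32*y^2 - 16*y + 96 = -32*s^2 + 32*s - 32*y^2 + y*(64*s - 32) + 192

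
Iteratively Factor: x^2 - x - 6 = (x + 2)*(x - 3)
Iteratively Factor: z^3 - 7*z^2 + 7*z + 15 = (z - 3)*(z^2 - 4*z - 5) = (z - 3)*(z + 1)*(z - 5)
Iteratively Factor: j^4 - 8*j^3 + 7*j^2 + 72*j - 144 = (j - 3)*(j^3 - 5*j^2 - 8*j + 48) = (j - 3)*(j + 3)*(j^2 - 8*j + 16) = (j - 4)*(j - 3)*(j + 3)*(j - 4)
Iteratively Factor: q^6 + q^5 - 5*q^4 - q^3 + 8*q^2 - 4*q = (q - 1)*(q^5 + 2*q^4 - 3*q^3 - 4*q^2 + 4*q) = (q - 1)^2*(q^4 + 3*q^3 - 4*q) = (q - 1)^2*(q + 2)*(q^3 + q^2 - 2*q) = q*(q - 1)^2*(q + 2)*(q^2 + q - 2) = q*(q - 1)^3*(q + 2)*(q + 2)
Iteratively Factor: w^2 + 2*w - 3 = (w + 3)*(w - 1)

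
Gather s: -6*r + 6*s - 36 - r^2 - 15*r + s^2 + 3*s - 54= -r^2 - 21*r + s^2 + 9*s - 90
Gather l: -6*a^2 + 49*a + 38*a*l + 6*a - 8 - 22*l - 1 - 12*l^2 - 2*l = -6*a^2 + 55*a - 12*l^2 + l*(38*a - 24) - 9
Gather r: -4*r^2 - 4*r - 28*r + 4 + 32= -4*r^2 - 32*r + 36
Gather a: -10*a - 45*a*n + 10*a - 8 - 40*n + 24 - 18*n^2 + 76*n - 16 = -45*a*n - 18*n^2 + 36*n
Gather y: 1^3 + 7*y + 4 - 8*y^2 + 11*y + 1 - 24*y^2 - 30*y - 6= -32*y^2 - 12*y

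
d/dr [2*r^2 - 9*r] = 4*r - 9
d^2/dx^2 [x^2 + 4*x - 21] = 2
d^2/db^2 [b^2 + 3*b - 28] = 2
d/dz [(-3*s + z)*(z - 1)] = -3*s + 2*z - 1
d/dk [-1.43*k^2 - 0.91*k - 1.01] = -2.86*k - 0.91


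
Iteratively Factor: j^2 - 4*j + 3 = (j - 3)*(j - 1)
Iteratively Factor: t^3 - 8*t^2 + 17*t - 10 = (t - 2)*(t^2 - 6*t + 5) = (t - 5)*(t - 2)*(t - 1)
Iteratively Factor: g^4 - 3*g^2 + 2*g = (g)*(g^3 - 3*g + 2) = g*(g + 2)*(g^2 - 2*g + 1) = g*(g - 1)*(g + 2)*(g - 1)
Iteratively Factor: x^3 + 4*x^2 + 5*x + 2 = (x + 2)*(x^2 + 2*x + 1) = (x + 1)*(x + 2)*(x + 1)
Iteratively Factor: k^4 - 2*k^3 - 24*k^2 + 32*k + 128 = (k + 4)*(k^3 - 6*k^2 + 32) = (k + 2)*(k + 4)*(k^2 - 8*k + 16) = (k - 4)*(k + 2)*(k + 4)*(k - 4)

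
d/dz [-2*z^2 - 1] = -4*z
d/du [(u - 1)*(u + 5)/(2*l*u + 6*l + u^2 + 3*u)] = (-(u - 1)*(u + 5)*(2*l + 2*u + 3) + 2*(u + 2)*(2*l*u + 6*l + u^2 + 3*u))/(2*l*u + 6*l + u^2 + 3*u)^2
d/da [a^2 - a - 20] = 2*a - 1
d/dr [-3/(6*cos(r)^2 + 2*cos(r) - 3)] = -6*(6*cos(r) + 1)*sin(r)/(2*cos(r) + 3*cos(2*r))^2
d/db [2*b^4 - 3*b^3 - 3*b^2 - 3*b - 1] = 8*b^3 - 9*b^2 - 6*b - 3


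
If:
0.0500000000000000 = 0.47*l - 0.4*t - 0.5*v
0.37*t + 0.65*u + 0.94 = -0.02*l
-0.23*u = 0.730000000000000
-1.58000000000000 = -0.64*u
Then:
No Solution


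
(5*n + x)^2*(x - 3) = 25*n^2*x - 75*n^2 + 10*n*x^2 - 30*n*x + x^3 - 3*x^2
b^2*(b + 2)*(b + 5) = b^4 + 7*b^3 + 10*b^2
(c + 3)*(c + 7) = c^2 + 10*c + 21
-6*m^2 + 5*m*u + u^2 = (-m + u)*(6*m + u)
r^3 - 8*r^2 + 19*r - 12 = (r - 4)*(r - 3)*(r - 1)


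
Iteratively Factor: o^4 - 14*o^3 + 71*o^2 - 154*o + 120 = (o - 2)*(o^3 - 12*o^2 + 47*o - 60) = (o - 4)*(o - 2)*(o^2 - 8*o + 15) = (o - 5)*(o - 4)*(o - 2)*(o - 3)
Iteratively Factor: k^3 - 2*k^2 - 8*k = (k)*(k^2 - 2*k - 8) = k*(k - 4)*(k + 2)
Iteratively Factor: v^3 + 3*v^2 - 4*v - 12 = (v + 2)*(v^2 + v - 6) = (v + 2)*(v + 3)*(v - 2)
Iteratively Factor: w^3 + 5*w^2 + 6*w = (w + 2)*(w^2 + 3*w) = (w + 2)*(w + 3)*(w)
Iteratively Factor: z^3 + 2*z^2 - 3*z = (z)*(z^2 + 2*z - 3) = z*(z + 3)*(z - 1)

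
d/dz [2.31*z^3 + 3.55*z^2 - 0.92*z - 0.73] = 6.93*z^2 + 7.1*z - 0.92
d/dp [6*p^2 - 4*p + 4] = 12*p - 4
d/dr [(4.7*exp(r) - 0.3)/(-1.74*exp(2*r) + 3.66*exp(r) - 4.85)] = (8.178*exp(2*r) - 1.044*exp(r) - 21.697)*exp(r)/(3.0276*exp(4*r) - 12.7368*exp(3*r) + 30.2736*exp(2*r) - 35.502*exp(r) + 23.5225)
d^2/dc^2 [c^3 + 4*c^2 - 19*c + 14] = 6*c + 8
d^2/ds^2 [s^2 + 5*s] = 2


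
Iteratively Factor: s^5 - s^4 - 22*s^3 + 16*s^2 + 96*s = (s + 4)*(s^4 - 5*s^3 - 2*s^2 + 24*s) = (s + 2)*(s + 4)*(s^3 - 7*s^2 + 12*s) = (s - 4)*(s + 2)*(s + 4)*(s^2 - 3*s) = s*(s - 4)*(s + 2)*(s + 4)*(s - 3)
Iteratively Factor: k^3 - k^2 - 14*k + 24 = (k - 2)*(k^2 + k - 12) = (k - 2)*(k + 4)*(k - 3)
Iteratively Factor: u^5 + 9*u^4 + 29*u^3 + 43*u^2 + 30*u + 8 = (u + 1)*(u^4 + 8*u^3 + 21*u^2 + 22*u + 8) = (u + 1)*(u + 2)*(u^3 + 6*u^2 + 9*u + 4) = (u + 1)^2*(u + 2)*(u^2 + 5*u + 4) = (u + 1)^2*(u + 2)*(u + 4)*(u + 1)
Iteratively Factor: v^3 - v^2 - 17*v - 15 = (v - 5)*(v^2 + 4*v + 3) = (v - 5)*(v + 1)*(v + 3)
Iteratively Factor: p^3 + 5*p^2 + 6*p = (p)*(p^2 + 5*p + 6) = p*(p + 2)*(p + 3)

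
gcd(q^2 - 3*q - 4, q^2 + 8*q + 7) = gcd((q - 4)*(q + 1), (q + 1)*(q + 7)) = q + 1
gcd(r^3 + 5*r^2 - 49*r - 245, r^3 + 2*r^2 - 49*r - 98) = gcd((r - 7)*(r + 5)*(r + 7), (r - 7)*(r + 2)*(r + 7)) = r^2 - 49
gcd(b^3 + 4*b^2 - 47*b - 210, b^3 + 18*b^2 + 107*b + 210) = b^2 + 11*b + 30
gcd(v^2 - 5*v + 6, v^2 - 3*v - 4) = 1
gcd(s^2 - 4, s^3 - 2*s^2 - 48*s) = 1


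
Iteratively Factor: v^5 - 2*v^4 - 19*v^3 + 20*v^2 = (v)*(v^4 - 2*v^3 - 19*v^2 + 20*v) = v*(v - 1)*(v^3 - v^2 - 20*v) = v*(v - 1)*(v + 4)*(v^2 - 5*v) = v*(v - 5)*(v - 1)*(v + 4)*(v)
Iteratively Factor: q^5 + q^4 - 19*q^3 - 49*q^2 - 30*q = (q + 3)*(q^4 - 2*q^3 - 13*q^2 - 10*q) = q*(q + 3)*(q^3 - 2*q^2 - 13*q - 10) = q*(q + 2)*(q + 3)*(q^2 - 4*q - 5) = q*(q + 1)*(q + 2)*(q + 3)*(q - 5)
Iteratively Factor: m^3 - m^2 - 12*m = (m - 4)*(m^2 + 3*m) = (m - 4)*(m + 3)*(m)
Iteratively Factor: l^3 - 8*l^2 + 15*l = (l - 3)*(l^2 - 5*l) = (l - 5)*(l - 3)*(l)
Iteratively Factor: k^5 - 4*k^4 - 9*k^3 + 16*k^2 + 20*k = (k - 2)*(k^4 - 2*k^3 - 13*k^2 - 10*k) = (k - 2)*(k + 1)*(k^3 - 3*k^2 - 10*k) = (k - 5)*(k - 2)*(k + 1)*(k^2 + 2*k) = (k - 5)*(k - 2)*(k + 1)*(k + 2)*(k)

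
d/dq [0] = 0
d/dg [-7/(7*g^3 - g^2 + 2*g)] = 7*(21*g^2 - 2*g + 2)/(g^2*(7*g^2 - g + 2)^2)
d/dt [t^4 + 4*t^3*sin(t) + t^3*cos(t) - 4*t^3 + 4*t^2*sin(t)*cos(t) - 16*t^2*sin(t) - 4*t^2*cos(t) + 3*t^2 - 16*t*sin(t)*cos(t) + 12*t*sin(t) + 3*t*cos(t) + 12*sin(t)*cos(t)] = -t^3*sin(t) + 4*t^3*cos(t) + 4*t^3 + 16*t^2*sin(t) - 13*t^2*cos(t) + 4*t^2*cos(2*t) - 12*t^2 - 35*t*sin(t) + 4*t*sin(2*t) + 4*t*cos(t) - 16*t*cos(2*t) + 6*t + 12*sin(t) - 8*sin(2*t) + 3*cos(t) + 12*cos(2*t)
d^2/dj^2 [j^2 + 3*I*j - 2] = 2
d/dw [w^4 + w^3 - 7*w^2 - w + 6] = 4*w^3 + 3*w^2 - 14*w - 1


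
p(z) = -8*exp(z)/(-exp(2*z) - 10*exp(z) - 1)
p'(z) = -8*(2*exp(2*z) + 10*exp(z))*exp(z)/(-exp(2*z) - 10*exp(z) - 1)^2 - 8*exp(z)/(-exp(2*z) - 10*exp(z) - 1) = 8*(1 - exp(2*z))*exp(z)/(exp(4*z) + 20*exp(3*z) + 102*exp(2*z) + 20*exp(z) + 1)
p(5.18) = 0.04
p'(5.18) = -0.04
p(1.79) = 0.50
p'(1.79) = -0.18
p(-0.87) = 0.62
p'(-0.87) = 0.10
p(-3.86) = 0.14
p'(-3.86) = 0.11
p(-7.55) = 0.00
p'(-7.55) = 0.00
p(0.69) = 0.64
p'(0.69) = -0.08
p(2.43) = 0.37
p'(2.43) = -0.20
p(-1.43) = 0.55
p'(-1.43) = 0.15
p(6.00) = 0.02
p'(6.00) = -0.02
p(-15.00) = 0.00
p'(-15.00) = 0.00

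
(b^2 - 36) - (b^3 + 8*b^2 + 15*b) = -b^3 - 7*b^2 - 15*b - 36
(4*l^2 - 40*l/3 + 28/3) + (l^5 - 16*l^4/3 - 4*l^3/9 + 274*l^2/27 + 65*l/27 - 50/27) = l^5 - 16*l^4/3 - 4*l^3/9 + 382*l^2/27 - 295*l/27 + 202/27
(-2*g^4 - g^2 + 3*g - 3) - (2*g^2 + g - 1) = -2*g^4 - 3*g^2 + 2*g - 2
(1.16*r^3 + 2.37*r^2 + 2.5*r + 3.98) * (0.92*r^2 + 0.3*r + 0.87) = 1.0672*r^5 + 2.5284*r^4 + 4.0202*r^3 + 6.4735*r^2 + 3.369*r + 3.4626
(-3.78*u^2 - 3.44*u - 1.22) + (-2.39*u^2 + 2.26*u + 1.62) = -6.17*u^2 - 1.18*u + 0.4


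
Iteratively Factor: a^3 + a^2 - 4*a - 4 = (a + 1)*(a^2 - 4) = (a + 1)*(a + 2)*(a - 2)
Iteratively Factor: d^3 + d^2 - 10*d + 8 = (d - 1)*(d^2 + 2*d - 8) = (d - 2)*(d - 1)*(d + 4)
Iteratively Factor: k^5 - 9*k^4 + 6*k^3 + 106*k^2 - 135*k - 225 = (k - 5)*(k^4 - 4*k^3 - 14*k^2 + 36*k + 45) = (k - 5)*(k + 1)*(k^3 - 5*k^2 - 9*k + 45) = (k - 5)^2*(k + 1)*(k^2 - 9) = (k - 5)^2*(k - 3)*(k + 1)*(k + 3)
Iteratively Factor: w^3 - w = (w)*(w^2 - 1) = w*(w - 1)*(w + 1)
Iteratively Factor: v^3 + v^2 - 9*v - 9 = (v - 3)*(v^2 + 4*v + 3) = (v - 3)*(v + 1)*(v + 3)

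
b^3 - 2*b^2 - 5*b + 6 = (b - 3)*(b - 1)*(b + 2)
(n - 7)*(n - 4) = n^2 - 11*n + 28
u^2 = u^2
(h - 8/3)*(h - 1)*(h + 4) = h^3 + h^2/3 - 12*h + 32/3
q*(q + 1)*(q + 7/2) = q^3 + 9*q^2/2 + 7*q/2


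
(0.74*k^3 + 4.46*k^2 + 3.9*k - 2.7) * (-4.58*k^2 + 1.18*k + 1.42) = -3.3892*k^5 - 19.5536*k^4 - 11.5484*k^3 + 23.3012*k^2 + 2.352*k - 3.834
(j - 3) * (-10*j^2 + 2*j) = -10*j^3 + 32*j^2 - 6*j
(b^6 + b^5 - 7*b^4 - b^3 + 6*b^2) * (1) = b^6 + b^5 - 7*b^4 - b^3 + 6*b^2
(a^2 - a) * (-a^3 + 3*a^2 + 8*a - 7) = -a^5 + 4*a^4 + 5*a^3 - 15*a^2 + 7*a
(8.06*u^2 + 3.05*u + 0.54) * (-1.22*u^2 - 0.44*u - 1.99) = -9.8332*u^4 - 7.2674*u^3 - 18.0402*u^2 - 6.3071*u - 1.0746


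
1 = 1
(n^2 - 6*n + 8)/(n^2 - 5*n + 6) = (n - 4)/(n - 3)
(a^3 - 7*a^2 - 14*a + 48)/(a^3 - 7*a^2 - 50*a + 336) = (a^2 + a - 6)/(a^2 + a - 42)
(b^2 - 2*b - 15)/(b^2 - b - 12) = (b - 5)/(b - 4)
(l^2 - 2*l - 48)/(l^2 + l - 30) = (l - 8)/(l - 5)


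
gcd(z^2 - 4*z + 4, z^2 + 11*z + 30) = 1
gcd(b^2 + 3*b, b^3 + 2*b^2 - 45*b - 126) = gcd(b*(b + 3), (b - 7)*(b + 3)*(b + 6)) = b + 3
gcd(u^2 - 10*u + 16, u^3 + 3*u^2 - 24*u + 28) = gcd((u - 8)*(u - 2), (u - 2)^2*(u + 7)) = u - 2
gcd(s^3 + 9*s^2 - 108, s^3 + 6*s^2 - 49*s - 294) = s + 6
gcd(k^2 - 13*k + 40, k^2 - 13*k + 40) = k^2 - 13*k + 40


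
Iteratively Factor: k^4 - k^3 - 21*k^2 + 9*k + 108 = (k - 3)*(k^3 + 2*k^2 - 15*k - 36) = (k - 3)*(k + 3)*(k^2 - k - 12) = (k - 3)*(k + 3)^2*(k - 4)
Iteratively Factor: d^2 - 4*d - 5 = (d + 1)*(d - 5)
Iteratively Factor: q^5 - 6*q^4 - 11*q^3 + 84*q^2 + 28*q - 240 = (q - 2)*(q^4 - 4*q^3 - 19*q^2 + 46*q + 120) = (q - 2)*(q + 2)*(q^3 - 6*q^2 - 7*q + 60) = (q - 4)*(q - 2)*(q + 2)*(q^2 - 2*q - 15) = (q - 5)*(q - 4)*(q - 2)*(q + 2)*(q + 3)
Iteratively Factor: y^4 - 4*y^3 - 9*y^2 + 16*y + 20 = (y - 5)*(y^3 + y^2 - 4*y - 4) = (y - 5)*(y + 2)*(y^2 - y - 2) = (y - 5)*(y + 1)*(y + 2)*(y - 2)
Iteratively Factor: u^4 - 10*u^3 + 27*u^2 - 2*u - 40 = (u - 2)*(u^3 - 8*u^2 + 11*u + 20) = (u - 5)*(u - 2)*(u^2 - 3*u - 4) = (u - 5)*(u - 4)*(u - 2)*(u + 1)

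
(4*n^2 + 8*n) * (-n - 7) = -4*n^3 - 36*n^2 - 56*n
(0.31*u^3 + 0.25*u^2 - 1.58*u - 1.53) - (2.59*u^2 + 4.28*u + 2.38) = 0.31*u^3 - 2.34*u^2 - 5.86*u - 3.91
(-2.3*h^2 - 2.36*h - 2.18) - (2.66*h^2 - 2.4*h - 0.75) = -4.96*h^2 + 0.04*h - 1.43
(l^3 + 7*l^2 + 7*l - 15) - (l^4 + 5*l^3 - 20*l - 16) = -l^4 - 4*l^3 + 7*l^2 + 27*l + 1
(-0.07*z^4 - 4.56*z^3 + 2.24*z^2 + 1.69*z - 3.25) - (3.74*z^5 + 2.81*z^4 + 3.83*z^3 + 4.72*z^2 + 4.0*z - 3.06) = -3.74*z^5 - 2.88*z^4 - 8.39*z^3 - 2.48*z^2 - 2.31*z - 0.19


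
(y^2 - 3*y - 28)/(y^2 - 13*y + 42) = (y + 4)/(y - 6)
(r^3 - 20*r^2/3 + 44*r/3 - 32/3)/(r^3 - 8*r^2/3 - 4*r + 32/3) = (r - 2)/(r + 2)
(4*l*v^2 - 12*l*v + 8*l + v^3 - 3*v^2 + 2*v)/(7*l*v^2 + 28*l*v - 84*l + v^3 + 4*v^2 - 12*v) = (4*l*v - 4*l + v^2 - v)/(7*l*v + 42*l + v^2 + 6*v)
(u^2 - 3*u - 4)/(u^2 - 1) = (u - 4)/(u - 1)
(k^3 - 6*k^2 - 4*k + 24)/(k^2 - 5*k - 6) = (k^2 - 4)/(k + 1)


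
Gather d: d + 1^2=d + 1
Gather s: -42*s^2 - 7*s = -42*s^2 - 7*s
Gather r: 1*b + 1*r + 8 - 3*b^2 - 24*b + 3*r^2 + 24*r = -3*b^2 - 23*b + 3*r^2 + 25*r + 8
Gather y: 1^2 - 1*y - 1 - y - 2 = -2*y - 2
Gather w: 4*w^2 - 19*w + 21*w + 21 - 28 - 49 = 4*w^2 + 2*w - 56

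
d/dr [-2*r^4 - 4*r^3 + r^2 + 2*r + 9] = -8*r^3 - 12*r^2 + 2*r + 2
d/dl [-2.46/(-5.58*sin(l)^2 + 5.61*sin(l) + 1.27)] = (13.8006 - 27.4536*sin(l))*cos(l)/(-5.58*sin(l)^2 + 5.61*sin(l) + 1.27)^2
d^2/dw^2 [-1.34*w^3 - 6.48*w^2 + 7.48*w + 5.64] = -8.04*w - 12.96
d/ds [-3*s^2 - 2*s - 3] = -6*s - 2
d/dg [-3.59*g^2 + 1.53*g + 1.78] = 1.53 - 7.18*g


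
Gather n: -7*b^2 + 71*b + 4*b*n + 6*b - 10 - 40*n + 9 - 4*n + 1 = -7*b^2 + 77*b + n*(4*b - 44)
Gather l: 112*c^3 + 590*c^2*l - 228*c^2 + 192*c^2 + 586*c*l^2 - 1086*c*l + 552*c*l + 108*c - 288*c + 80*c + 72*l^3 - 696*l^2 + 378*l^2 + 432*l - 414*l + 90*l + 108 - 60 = 112*c^3 - 36*c^2 - 100*c + 72*l^3 + l^2*(586*c - 318) + l*(590*c^2 - 534*c + 108) + 48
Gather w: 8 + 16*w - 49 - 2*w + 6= 14*w - 35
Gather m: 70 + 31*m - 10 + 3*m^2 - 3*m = 3*m^2 + 28*m + 60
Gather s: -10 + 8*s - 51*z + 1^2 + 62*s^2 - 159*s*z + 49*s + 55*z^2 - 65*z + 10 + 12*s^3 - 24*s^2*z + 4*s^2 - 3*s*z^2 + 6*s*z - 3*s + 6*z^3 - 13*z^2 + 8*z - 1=12*s^3 + s^2*(66 - 24*z) + s*(-3*z^2 - 153*z + 54) + 6*z^3 + 42*z^2 - 108*z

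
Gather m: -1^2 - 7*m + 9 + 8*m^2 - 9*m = 8*m^2 - 16*m + 8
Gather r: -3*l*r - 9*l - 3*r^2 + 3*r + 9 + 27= -9*l - 3*r^2 + r*(3 - 3*l) + 36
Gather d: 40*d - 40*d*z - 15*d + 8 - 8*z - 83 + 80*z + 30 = d*(25 - 40*z) + 72*z - 45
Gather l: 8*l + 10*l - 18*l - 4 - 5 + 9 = 0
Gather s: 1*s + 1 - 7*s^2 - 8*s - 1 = -7*s^2 - 7*s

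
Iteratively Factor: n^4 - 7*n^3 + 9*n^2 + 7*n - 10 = (n - 5)*(n^3 - 2*n^2 - n + 2) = (n - 5)*(n + 1)*(n^2 - 3*n + 2) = (n - 5)*(n - 1)*(n + 1)*(n - 2)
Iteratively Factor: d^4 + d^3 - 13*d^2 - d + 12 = (d + 1)*(d^3 - 13*d + 12) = (d + 1)*(d + 4)*(d^2 - 4*d + 3) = (d - 1)*(d + 1)*(d + 4)*(d - 3)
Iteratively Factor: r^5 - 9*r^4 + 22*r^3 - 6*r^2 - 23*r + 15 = (r - 3)*(r^4 - 6*r^3 + 4*r^2 + 6*r - 5) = (r - 5)*(r - 3)*(r^3 - r^2 - r + 1) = (r - 5)*(r - 3)*(r - 1)*(r^2 - 1) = (r - 5)*(r - 3)*(r - 1)^2*(r + 1)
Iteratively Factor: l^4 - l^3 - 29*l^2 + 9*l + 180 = (l + 3)*(l^3 - 4*l^2 - 17*l + 60) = (l + 3)*(l + 4)*(l^2 - 8*l + 15) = (l - 5)*(l + 3)*(l + 4)*(l - 3)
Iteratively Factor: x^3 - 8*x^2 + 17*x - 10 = (x - 1)*(x^2 - 7*x + 10) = (x - 2)*(x - 1)*(x - 5)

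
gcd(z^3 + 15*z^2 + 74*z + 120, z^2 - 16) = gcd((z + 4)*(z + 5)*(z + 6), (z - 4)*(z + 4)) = z + 4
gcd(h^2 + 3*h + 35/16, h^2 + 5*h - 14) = 1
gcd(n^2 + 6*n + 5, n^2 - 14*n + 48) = 1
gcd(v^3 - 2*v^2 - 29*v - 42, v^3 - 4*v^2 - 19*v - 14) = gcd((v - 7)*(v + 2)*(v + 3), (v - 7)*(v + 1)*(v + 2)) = v^2 - 5*v - 14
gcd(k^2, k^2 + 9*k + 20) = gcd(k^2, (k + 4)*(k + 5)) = 1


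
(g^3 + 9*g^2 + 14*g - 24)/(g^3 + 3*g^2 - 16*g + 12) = (g + 4)/(g - 2)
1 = 1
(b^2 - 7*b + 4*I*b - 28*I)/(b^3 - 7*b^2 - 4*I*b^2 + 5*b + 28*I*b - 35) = (b + 4*I)/(b^2 - 4*I*b + 5)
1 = 1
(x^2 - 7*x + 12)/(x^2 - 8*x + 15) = (x - 4)/(x - 5)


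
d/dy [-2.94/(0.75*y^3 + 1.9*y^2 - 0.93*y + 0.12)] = (6.615*y^2 + 11.172*y - 2.7342)/(0.75*y^3 + 1.9*y^2 - 0.93*y + 0.12)^2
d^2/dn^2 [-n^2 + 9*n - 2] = -2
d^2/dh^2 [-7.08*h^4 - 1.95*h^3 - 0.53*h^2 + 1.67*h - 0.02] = -84.96*h^2 - 11.7*h - 1.06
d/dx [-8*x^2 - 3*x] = -16*x - 3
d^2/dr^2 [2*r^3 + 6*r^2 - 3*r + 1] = 12*r + 12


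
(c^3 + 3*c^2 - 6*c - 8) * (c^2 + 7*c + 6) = c^5 + 10*c^4 + 21*c^3 - 32*c^2 - 92*c - 48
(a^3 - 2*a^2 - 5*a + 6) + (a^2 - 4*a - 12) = a^3 - a^2 - 9*a - 6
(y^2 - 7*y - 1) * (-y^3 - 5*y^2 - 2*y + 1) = -y^5 + 2*y^4 + 34*y^3 + 20*y^2 - 5*y - 1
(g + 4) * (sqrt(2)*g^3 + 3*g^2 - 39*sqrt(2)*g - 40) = sqrt(2)*g^4 + 3*g^3 + 4*sqrt(2)*g^3 - 39*sqrt(2)*g^2 + 12*g^2 - 156*sqrt(2)*g - 40*g - 160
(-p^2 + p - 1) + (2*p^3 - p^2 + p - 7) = 2*p^3 - 2*p^2 + 2*p - 8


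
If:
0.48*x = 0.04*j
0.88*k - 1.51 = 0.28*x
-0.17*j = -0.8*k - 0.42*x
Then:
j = 12.06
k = 2.04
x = 1.01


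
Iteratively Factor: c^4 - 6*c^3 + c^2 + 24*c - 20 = (c - 1)*(c^3 - 5*c^2 - 4*c + 20) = (c - 2)*(c - 1)*(c^2 - 3*c - 10) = (c - 2)*(c - 1)*(c + 2)*(c - 5)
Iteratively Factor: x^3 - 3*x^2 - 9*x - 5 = (x + 1)*(x^2 - 4*x - 5) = (x - 5)*(x + 1)*(x + 1)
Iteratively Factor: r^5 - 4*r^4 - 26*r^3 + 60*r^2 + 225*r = (r + 3)*(r^4 - 7*r^3 - 5*r^2 + 75*r) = (r - 5)*(r + 3)*(r^3 - 2*r^2 - 15*r) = (r - 5)^2*(r + 3)*(r^2 + 3*r) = (r - 5)^2*(r + 3)^2*(r)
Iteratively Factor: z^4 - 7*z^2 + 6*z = (z - 1)*(z^3 + z^2 - 6*z) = z*(z - 1)*(z^2 + z - 6) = z*(z - 1)*(z + 3)*(z - 2)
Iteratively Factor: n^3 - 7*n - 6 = (n + 2)*(n^2 - 2*n - 3) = (n - 3)*(n + 2)*(n + 1)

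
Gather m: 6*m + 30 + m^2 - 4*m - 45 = m^2 + 2*m - 15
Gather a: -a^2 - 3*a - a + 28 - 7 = -a^2 - 4*a + 21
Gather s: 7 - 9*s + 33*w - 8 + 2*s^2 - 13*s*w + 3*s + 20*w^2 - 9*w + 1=2*s^2 + s*(-13*w - 6) + 20*w^2 + 24*w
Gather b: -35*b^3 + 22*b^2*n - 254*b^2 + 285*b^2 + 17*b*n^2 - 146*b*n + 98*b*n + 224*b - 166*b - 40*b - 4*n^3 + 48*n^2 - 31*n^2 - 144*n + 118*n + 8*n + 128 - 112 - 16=-35*b^3 + b^2*(22*n + 31) + b*(17*n^2 - 48*n + 18) - 4*n^3 + 17*n^2 - 18*n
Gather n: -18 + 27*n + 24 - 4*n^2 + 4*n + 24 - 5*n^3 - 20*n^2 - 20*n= -5*n^3 - 24*n^2 + 11*n + 30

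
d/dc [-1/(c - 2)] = (c - 2)^(-2)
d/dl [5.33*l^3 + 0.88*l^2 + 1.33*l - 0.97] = 15.99*l^2 + 1.76*l + 1.33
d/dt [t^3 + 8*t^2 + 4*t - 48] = 3*t^2 + 16*t + 4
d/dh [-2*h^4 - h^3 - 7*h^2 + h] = -8*h^3 - 3*h^2 - 14*h + 1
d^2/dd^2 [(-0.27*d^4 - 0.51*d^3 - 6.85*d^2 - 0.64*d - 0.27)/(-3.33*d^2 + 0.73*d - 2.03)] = (5.988006*d^6 - 3.93805799999999*d^5 + 11.814336*d^4 + 34.743774*d^3 - 251.05077*d^2 - 17.28612*d + 54.990582)/(36.926037*d^6 - 24.284691*d^5 + 72.855072*d^4 - 29.997379*d^3 + 44.413152*d^2 - 9.024771*d + 8.365427)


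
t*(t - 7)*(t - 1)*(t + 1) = t^4 - 7*t^3 - t^2 + 7*t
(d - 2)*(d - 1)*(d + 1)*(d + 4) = d^4 + 2*d^3 - 9*d^2 - 2*d + 8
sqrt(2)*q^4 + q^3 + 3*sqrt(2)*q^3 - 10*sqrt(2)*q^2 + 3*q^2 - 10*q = q*(q - 2)*(q + 5)*(sqrt(2)*q + 1)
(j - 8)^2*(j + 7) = j^3 - 9*j^2 - 48*j + 448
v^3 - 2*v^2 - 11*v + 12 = (v - 4)*(v - 1)*(v + 3)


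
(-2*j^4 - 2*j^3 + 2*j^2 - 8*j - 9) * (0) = 0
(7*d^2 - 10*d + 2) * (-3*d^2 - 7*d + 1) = -21*d^4 - 19*d^3 + 71*d^2 - 24*d + 2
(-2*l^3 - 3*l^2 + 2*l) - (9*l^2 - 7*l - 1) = -2*l^3 - 12*l^2 + 9*l + 1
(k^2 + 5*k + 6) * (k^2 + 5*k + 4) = k^4 + 10*k^3 + 35*k^2 + 50*k + 24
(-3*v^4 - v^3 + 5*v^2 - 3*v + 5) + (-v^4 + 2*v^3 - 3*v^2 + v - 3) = -4*v^4 + v^3 + 2*v^2 - 2*v + 2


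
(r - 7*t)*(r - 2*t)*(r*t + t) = r^3*t - 9*r^2*t^2 + r^2*t + 14*r*t^3 - 9*r*t^2 + 14*t^3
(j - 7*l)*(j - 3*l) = j^2 - 10*j*l + 21*l^2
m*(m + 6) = m^2 + 6*m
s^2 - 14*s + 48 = (s - 8)*(s - 6)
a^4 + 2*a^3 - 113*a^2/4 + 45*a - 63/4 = (a - 3)*(a - 3/2)*(a - 1/2)*(a + 7)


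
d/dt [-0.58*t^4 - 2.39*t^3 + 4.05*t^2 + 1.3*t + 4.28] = -2.32*t^3 - 7.17*t^2 + 8.1*t + 1.3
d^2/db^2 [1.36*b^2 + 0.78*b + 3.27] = 2.72000000000000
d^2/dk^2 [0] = 0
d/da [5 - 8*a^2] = -16*a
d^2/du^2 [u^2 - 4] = 2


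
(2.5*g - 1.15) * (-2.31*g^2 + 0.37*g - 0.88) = -5.775*g^3 + 3.5815*g^2 - 2.6255*g + 1.012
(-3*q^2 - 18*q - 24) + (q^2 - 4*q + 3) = -2*q^2 - 22*q - 21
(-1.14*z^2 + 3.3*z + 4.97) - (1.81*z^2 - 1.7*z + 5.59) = -2.95*z^2 + 5.0*z - 0.62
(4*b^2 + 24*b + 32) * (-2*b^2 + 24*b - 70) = -8*b^4 + 48*b^3 + 232*b^2 - 912*b - 2240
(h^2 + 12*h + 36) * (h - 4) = h^3 + 8*h^2 - 12*h - 144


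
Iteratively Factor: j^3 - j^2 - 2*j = (j + 1)*(j^2 - 2*j) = (j - 2)*(j + 1)*(j)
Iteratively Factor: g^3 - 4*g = (g - 2)*(g^2 + 2*g) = (g - 2)*(g + 2)*(g)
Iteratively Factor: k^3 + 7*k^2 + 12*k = (k)*(k^2 + 7*k + 12) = k*(k + 3)*(k + 4)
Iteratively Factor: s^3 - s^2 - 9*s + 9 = (s - 1)*(s^2 - 9) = (s - 3)*(s - 1)*(s + 3)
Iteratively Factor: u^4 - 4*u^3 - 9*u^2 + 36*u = (u - 4)*(u^3 - 9*u) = (u - 4)*(u - 3)*(u^2 + 3*u) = (u - 4)*(u - 3)*(u + 3)*(u)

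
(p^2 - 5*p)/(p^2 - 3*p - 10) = p/(p + 2)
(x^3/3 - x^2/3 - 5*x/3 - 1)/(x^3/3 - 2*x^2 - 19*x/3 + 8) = (x^3 - x^2 - 5*x - 3)/(x^3 - 6*x^2 - 19*x + 24)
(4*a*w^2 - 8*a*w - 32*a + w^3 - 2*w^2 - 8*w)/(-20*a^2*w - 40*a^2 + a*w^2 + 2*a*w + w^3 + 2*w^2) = (4*a*w - 16*a + w^2 - 4*w)/(-20*a^2 + a*w + w^2)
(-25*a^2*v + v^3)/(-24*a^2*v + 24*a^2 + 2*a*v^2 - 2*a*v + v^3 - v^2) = v*(25*a^2 - v^2)/(24*a^2*v - 24*a^2 - 2*a*v^2 + 2*a*v - v^3 + v^2)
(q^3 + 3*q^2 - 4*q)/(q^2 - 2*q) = (q^2 + 3*q - 4)/(q - 2)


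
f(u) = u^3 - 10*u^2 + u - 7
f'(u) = 3*u^2 - 20*u + 1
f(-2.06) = -60.24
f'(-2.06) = 54.93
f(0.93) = -13.91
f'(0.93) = -15.01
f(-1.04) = -19.98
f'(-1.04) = 25.04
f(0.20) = -7.19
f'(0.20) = -2.88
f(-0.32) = -8.38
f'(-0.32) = 7.71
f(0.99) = -14.84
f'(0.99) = -15.86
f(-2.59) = -94.04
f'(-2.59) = 72.92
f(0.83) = -12.49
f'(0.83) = -13.53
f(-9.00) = -1555.00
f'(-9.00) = 424.00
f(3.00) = -67.00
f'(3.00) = -32.00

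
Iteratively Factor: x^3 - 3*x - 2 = (x + 1)*(x^2 - x - 2) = (x + 1)^2*(x - 2)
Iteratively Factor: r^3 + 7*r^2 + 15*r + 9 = (r + 3)*(r^2 + 4*r + 3) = (r + 3)^2*(r + 1)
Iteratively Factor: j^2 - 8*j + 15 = (j - 3)*(j - 5)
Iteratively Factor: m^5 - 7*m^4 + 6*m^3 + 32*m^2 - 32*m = (m + 2)*(m^4 - 9*m^3 + 24*m^2 - 16*m) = (m - 1)*(m + 2)*(m^3 - 8*m^2 + 16*m) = (m - 4)*(m - 1)*(m + 2)*(m^2 - 4*m) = (m - 4)^2*(m - 1)*(m + 2)*(m)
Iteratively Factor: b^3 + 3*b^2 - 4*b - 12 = (b - 2)*(b^2 + 5*b + 6) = (b - 2)*(b + 3)*(b + 2)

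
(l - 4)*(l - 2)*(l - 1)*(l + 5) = l^4 - 2*l^3 - 21*l^2 + 62*l - 40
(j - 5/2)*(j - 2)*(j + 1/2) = j^3 - 4*j^2 + 11*j/4 + 5/2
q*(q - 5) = q^2 - 5*q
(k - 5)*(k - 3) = k^2 - 8*k + 15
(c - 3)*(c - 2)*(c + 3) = c^3 - 2*c^2 - 9*c + 18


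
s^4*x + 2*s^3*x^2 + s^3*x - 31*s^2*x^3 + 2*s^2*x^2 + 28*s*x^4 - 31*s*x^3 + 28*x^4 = (s - 4*x)*(s - x)*(s + 7*x)*(s*x + x)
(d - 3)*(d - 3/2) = d^2 - 9*d/2 + 9/2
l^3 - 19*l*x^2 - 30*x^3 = (l - 5*x)*(l + 2*x)*(l + 3*x)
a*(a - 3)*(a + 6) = a^3 + 3*a^2 - 18*a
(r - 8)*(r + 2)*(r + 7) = r^3 + r^2 - 58*r - 112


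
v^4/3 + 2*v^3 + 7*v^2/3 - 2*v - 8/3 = (v/3 + 1/3)*(v - 1)*(v + 2)*(v + 4)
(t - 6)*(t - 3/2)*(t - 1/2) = t^3 - 8*t^2 + 51*t/4 - 9/2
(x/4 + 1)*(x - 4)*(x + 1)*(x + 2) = x^4/4 + 3*x^3/4 - 7*x^2/2 - 12*x - 8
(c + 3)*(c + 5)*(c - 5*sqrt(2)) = c^3 - 5*sqrt(2)*c^2 + 8*c^2 - 40*sqrt(2)*c + 15*c - 75*sqrt(2)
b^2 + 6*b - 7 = (b - 1)*(b + 7)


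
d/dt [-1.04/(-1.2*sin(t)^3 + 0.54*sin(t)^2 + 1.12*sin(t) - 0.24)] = (-3.744*sin(t)^2 + 1.1232*sin(t) + 1.1648)*cos(t)/(1.2*sin(t)^3 - 0.54*sin(t)^2 - 1.12*sin(t) + 0.24)^2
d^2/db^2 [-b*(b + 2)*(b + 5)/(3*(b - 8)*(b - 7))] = 8*(-71*b^3 + 924*b^2 - 1932*b - 7588)/(3*(b^6 - 45*b^5 + 843*b^4 - 8415*b^3 + 47208*b^2 - 141120*b + 175616))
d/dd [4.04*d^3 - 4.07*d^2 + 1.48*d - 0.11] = 12.12*d^2 - 8.14*d + 1.48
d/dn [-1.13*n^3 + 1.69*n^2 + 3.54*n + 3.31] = -3.39*n^2 + 3.38*n + 3.54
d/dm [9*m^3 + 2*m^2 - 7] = m*(27*m + 4)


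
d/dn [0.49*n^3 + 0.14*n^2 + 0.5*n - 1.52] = 1.47*n^2 + 0.28*n + 0.5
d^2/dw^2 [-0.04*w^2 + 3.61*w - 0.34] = -0.0800000000000000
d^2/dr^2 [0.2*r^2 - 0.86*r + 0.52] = 0.400000000000000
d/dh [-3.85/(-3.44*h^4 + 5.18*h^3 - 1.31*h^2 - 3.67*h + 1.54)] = (-52.976*h^3 + 59.829*h^2 - 10.087*h - 14.1295)/(3.44*h^4 - 5.18*h^3 + 1.31*h^2 + 3.67*h - 1.54)^2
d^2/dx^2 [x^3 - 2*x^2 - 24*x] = 6*x - 4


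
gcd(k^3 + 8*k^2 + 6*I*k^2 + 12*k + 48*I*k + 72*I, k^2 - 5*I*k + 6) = 1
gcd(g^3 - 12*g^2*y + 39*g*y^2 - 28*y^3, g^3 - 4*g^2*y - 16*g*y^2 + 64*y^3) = -g + 4*y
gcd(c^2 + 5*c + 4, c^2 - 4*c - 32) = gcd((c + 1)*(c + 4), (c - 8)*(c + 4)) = c + 4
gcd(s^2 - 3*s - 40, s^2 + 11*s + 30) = s + 5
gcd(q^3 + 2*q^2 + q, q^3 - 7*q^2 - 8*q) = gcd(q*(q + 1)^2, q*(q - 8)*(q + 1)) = q^2 + q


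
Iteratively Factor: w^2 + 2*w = (w + 2)*(w)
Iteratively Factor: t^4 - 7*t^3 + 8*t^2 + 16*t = (t - 4)*(t^3 - 3*t^2 - 4*t) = (t - 4)^2*(t^2 + t) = (t - 4)^2*(t + 1)*(t)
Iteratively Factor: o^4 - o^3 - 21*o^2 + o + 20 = (o + 1)*(o^3 - 2*o^2 - 19*o + 20) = (o - 1)*(o + 1)*(o^2 - o - 20) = (o - 5)*(o - 1)*(o + 1)*(o + 4)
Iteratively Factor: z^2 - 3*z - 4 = (z + 1)*(z - 4)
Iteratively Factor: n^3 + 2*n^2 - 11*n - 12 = (n + 1)*(n^2 + n - 12) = (n + 1)*(n + 4)*(n - 3)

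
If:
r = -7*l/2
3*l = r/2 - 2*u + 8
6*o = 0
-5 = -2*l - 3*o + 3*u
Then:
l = 136/73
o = 0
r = -476/73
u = -31/73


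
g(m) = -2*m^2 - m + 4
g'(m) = -4*m - 1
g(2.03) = -6.27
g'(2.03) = -9.12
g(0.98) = 1.10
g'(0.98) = -4.92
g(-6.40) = -71.52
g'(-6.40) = 24.60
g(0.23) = 3.66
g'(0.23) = -1.92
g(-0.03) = 4.03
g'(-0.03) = -0.88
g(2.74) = -13.76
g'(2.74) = -11.96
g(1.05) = 0.74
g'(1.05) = -5.20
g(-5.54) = -51.84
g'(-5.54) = 21.16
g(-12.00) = -272.00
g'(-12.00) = 47.00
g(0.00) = 4.00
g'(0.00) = -1.00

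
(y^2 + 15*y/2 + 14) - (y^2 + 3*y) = 9*y/2 + 14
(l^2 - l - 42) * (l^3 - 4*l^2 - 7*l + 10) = l^5 - 5*l^4 - 45*l^3 + 185*l^2 + 284*l - 420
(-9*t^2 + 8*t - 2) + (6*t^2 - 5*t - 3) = -3*t^2 + 3*t - 5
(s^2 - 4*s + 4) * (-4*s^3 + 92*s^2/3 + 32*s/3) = -4*s^5 + 140*s^4/3 - 128*s^3 + 80*s^2 + 128*s/3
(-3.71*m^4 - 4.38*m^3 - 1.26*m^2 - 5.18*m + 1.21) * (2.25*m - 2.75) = -8.3475*m^5 + 0.3475*m^4 + 9.21*m^3 - 8.19*m^2 + 16.9675*m - 3.3275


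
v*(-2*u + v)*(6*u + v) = -12*u^2*v + 4*u*v^2 + v^3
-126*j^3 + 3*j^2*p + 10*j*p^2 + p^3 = (-3*j + p)*(6*j + p)*(7*j + p)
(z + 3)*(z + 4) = z^2 + 7*z + 12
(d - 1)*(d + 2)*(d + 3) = d^3 + 4*d^2 + d - 6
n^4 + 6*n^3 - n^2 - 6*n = n*(n - 1)*(n + 1)*(n + 6)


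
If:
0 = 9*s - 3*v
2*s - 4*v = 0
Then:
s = 0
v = 0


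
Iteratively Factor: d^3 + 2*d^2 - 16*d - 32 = (d - 4)*(d^2 + 6*d + 8) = (d - 4)*(d + 2)*(d + 4)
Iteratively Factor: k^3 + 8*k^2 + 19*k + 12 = (k + 4)*(k^2 + 4*k + 3) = (k + 1)*(k + 4)*(k + 3)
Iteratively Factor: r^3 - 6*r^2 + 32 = (r - 4)*(r^2 - 2*r - 8) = (r - 4)*(r + 2)*(r - 4)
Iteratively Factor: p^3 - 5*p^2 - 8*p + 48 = (p - 4)*(p^2 - p - 12) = (p - 4)*(p + 3)*(p - 4)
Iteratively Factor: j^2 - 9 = (j - 3)*(j + 3)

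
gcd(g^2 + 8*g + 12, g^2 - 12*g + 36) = 1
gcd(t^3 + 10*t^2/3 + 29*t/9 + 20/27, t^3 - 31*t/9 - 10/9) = t^2 + 2*t + 5/9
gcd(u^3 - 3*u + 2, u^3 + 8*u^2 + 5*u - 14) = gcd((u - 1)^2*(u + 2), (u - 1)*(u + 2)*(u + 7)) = u^2 + u - 2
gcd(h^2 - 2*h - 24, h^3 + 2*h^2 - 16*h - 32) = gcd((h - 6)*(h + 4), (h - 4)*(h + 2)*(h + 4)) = h + 4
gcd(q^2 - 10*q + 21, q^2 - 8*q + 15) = q - 3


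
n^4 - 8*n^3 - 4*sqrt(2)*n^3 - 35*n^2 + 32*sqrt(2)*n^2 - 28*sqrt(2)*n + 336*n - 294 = (n - 7)*(n - 1)*(n - 7*sqrt(2))*(n + 3*sqrt(2))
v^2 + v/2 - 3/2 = (v - 1)*(v + 3/2)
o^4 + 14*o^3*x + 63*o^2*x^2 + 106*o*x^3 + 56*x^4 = (o + x)*(o + 2*x)*(o + 4*x)*(o + 7*x)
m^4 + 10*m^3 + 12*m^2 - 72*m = m*(m - 2)*(m + 6)^2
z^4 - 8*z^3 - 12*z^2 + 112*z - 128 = (z - 8)*(z - 2)^2*(z + 4)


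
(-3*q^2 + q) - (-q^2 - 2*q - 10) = -2*q^2 + 3*q + 10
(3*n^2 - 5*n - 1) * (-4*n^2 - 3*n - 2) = -12*n^4 + 11*n^3 + 13*n^2 + 13*n + 2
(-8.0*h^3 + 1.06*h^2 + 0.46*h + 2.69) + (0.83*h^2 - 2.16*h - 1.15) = -8.0*h^3 + 1.89*h^2 - 1.7*h + 1.54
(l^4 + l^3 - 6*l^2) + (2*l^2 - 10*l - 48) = l^4 + l^3 - 4*l^2 - 10*l - 48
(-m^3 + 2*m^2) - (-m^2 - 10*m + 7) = -m^3 + 3*m^2 + 10*m - 7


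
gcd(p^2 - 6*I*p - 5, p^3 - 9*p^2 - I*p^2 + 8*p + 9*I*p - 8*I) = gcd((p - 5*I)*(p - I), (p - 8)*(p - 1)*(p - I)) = p - I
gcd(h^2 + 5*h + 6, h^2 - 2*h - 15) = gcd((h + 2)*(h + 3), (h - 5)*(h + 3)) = h + 3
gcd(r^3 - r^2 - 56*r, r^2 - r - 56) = r^2 - r - 56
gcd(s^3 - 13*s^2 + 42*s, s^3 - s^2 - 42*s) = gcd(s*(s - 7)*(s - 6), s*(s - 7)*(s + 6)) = s^2 - 7*s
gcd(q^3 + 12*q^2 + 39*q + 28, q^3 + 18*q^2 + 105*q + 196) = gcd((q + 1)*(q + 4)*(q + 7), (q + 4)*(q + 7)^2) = q^2 + 11*q + 28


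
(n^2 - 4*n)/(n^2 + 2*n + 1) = n*(n - 4)/(n^2 + 2*n + 1)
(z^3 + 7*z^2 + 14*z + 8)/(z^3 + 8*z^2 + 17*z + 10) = (z + 4)/(z + 5)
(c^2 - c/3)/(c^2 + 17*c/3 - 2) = c/(c + 6)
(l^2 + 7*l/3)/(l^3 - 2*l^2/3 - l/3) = (3*l + 7)/(3*l^2 - 2*l - 1)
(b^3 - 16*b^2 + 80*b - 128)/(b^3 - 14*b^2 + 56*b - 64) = (b - 4)/(b - 2)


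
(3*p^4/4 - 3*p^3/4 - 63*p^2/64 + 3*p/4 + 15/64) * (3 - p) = -3*p^5/4 + 3*p^4 - 81*p^3/64 - 237*p^2/64 + 129*p/64 + 45/64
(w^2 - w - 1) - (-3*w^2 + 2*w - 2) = 4*w^2 - 3*w + 1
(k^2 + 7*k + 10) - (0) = k^2 + 7*k + 10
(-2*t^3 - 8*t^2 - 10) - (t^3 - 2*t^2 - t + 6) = -3*t^3 - 6*t^2 + t - 16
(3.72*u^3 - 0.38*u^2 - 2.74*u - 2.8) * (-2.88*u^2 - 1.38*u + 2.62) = -10.7136*u^5 - 4.0392*u^4 + 18.162*u^3 + 10.8496*u^2 - 3.3148*u - 7.336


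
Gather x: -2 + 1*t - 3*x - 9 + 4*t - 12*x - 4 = 5*t - 15*x - 15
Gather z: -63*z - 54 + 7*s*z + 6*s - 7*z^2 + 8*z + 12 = 6*s - 7*z^2 + z*(7*s - 55) - 42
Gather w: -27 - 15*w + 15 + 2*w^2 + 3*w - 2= 2*w^2 - 12*w - 14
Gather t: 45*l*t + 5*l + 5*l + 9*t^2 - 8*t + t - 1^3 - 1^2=10*l + 9*t^2 + t*(45*l - 7) - 2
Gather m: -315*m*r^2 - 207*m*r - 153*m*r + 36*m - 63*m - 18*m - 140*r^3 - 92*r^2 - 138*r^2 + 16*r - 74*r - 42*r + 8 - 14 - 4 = m*(-315*r^2 - 360*r - 45) - 140*r^3 - 230*r^2 - 100*r - 10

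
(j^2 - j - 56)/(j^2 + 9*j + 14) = (j - 8)/(j + 2)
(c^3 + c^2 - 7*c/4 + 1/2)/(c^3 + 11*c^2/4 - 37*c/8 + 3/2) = 2*(2*c^2 + 3*c - 2)/(4*c^2 + 13*c - 12)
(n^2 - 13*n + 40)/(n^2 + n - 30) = (n - 8)/(n + 6)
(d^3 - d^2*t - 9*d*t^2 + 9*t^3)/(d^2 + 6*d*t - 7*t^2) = (d^2 - 9*t^2)/(d + 7*t)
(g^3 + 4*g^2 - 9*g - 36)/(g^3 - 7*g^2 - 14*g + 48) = (g^2 + g - 12)/(g^2 - 10*g + 16)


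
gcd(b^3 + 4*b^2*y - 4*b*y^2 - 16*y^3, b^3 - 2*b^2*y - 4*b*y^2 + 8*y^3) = -b^2 + 4*y^2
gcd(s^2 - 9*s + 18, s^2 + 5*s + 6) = 1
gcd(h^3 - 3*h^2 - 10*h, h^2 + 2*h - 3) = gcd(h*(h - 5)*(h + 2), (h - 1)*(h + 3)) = 1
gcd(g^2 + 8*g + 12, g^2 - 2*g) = 1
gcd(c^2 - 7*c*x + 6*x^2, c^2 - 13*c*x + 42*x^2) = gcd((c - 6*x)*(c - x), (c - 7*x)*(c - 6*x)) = -c + 6*x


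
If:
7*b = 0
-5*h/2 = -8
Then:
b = 0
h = 16/5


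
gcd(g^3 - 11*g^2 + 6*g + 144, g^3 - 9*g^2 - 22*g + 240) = g^2 - 14*g + 48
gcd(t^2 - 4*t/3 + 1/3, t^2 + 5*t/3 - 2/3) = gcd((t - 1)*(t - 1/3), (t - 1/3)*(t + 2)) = t - 1/3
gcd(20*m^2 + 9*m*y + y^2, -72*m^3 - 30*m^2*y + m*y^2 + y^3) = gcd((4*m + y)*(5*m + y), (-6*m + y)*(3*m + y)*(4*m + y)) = 4*m + y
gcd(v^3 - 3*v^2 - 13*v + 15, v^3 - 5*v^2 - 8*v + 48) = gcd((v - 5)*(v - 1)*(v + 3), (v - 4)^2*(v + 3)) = v + 3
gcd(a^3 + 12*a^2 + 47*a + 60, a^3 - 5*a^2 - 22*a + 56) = a + 4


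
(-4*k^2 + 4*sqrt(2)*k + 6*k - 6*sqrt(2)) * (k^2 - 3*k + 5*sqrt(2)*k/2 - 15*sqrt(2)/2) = -4*k^4 - 6*sqrt(2)*k^3 + 18*k^3 + 2*k^2 + 27*sqrt(2)*k^2 - 90*k - 27*sqrt(2)*k + 90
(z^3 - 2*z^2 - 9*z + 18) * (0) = 0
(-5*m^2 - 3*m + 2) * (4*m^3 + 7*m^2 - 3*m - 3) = -20*m^5 - 47*m^4 + 2*m^3 + 38*m^2 + 3*m - 6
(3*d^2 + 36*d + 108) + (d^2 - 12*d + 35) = 4*d^2 + 24*d + 143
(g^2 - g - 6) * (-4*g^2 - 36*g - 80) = -4*g^4 - 32*g^3 - 20*g^2 + 296*g + 480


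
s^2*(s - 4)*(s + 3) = s^4 - s^3 - 12*s^2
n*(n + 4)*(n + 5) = n^3 + 9*n^2 + 20*n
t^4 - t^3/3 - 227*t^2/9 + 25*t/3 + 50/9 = (t - 5)*(t - 2/3)*(t + 1/3)*(t + 5)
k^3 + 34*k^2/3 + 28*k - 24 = (k - 2/3)*(k + 6)^2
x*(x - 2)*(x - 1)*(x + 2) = x^4 - x^3 - 4*x^2 + 4*x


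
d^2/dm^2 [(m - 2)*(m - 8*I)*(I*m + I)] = 6*I*m + 16 - 2*I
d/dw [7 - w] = -1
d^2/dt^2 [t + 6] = 0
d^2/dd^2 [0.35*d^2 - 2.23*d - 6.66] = 0.700000000000000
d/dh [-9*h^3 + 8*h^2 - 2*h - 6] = -27*h^2 + 16*h - 2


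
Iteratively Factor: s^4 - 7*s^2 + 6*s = (s - 1)*(s^3 + s^2 - 6*s) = (s - 1)*(s + 3)*(s^2 - 2*s) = (s - 2)*(s - 1)*(s + 3)*(s)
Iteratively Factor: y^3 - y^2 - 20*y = (y)*(y^2 - y - 20) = y*(y - 5)*(y + 4)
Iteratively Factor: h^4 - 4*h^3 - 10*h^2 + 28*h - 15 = (h + 3)*(h^3 - 7*h^2 + 11*h - 5) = (h - 1)*(h + 3)*(h^2 - 6*h + 5) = (h - 5)*(h - 1)*(h + 3)*(h - 1)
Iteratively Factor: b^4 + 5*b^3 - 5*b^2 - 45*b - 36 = (b + 4)*(b^3 + b^2 - 9*b - 9) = (b + 1)*(b + 4)*(b^2 - 9) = (b + 1)*(b + 3)*(b + 4)*(b - 3)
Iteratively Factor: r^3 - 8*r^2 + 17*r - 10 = (r - 5)*(r^2 - 3*r + 2) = (r - 5)*(r - 1)*(r - 2)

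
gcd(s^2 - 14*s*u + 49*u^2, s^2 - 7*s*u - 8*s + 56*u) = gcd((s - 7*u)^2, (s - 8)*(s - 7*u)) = s - 7*u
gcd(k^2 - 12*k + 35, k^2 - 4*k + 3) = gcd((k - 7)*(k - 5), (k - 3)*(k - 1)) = 1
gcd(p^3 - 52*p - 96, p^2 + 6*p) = p + 6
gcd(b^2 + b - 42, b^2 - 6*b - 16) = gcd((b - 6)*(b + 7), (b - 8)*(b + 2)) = 1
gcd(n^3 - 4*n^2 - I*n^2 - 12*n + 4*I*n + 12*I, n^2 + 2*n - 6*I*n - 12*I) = n + 2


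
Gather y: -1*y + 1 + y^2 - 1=y^2 - y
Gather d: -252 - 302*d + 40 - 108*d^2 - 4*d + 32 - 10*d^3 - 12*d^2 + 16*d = -10*d^3 - 120*d^2 - 290*d - 180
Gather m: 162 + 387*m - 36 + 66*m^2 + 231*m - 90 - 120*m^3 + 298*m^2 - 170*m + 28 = -120*m^3 + 364*m^2 + 448*m + 64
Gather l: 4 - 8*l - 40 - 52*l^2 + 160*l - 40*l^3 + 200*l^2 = -40*l^3 + 148*l^2 + 152*l - 36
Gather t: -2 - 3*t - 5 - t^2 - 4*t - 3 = -t^2 - 7*t - 10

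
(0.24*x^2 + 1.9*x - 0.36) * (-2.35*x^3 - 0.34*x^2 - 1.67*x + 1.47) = -0.564*x^5 - 4.5466*x^4 - 0.2008*x^3 - 2.6978*x^2 + 3.3942*x - 0.5292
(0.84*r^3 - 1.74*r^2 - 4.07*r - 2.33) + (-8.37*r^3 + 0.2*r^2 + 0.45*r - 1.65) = -7.53*r^3 - 1.54*r^2 - 3.62*r - 3.98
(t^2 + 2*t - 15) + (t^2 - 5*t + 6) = 2*t^2 - 3*t - 9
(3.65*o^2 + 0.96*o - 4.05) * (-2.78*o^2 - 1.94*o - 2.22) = -10.147*o^4 - 9.7498*o^3 + 1.2936*o^2 + 5.7258*o + 8.991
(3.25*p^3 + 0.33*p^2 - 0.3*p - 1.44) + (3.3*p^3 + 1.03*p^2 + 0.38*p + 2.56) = 6.55*p^3 + 1.36*p^2 + 0.08*p + 1.12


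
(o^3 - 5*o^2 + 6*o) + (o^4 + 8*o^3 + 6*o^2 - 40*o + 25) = o^4 + 9*o^3 + o^2 - 34*o + 25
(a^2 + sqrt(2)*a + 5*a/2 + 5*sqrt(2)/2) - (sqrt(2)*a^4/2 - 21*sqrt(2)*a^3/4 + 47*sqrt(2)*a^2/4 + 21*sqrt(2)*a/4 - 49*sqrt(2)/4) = -sqrt(2)*a^4/2 + 21*sqrt(2)*a^3/4 - 47*sqrt(2)*a^2/4 + a^2 - 17*sqrt(2)*a/4 + 5*a/2 + 59*sqrt(2)/4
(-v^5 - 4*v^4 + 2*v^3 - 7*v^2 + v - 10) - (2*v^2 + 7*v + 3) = -v^5 - 4*v^4 + 2*v^3 - 9*v^2 - 6*v - 13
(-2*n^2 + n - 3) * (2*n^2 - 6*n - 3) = -4*n^4 + 14*n^3 - 6*n^2 + 15*n + 9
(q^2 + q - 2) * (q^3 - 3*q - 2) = q^5 + q^4 - 5*q^3 - 5*q^2 + 4*q + 4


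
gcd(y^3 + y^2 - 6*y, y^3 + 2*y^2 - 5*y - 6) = y^2 + y - 6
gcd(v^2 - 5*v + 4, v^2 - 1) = v - 1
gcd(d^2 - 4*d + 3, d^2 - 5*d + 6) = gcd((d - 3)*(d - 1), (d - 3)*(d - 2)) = d - 3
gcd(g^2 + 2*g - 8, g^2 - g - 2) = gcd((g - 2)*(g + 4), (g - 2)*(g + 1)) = g - 2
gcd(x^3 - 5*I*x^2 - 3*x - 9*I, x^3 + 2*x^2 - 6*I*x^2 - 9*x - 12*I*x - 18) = x^2 - 6*I*x - 9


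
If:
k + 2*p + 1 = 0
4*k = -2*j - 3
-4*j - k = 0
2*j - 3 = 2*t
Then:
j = 3/14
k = -6/7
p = -1/14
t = -9/7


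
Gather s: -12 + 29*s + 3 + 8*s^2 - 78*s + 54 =8*s^2 - 49*s + 45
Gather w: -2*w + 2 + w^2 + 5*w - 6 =w^2 + 3*w - 4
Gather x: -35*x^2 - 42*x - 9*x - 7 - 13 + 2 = -35*x^2 - 51*x - 18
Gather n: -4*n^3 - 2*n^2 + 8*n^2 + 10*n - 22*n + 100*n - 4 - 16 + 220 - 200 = -4*n^3 + 6*n^2 + 88*n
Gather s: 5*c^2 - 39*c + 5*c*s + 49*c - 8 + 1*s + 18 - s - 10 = 5*c^2 + 5*c*s + 10*c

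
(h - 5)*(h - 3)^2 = h^3 - 11*h^2 + 39*h - 45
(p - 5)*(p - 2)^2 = p^3 - 9*p^2 + 24*p - 20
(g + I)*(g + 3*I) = g^2 + 4*I*g - 3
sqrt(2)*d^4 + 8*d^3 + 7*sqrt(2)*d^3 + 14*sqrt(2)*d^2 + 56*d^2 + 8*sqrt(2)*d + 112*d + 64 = (d + 2)*(d + 4)*(d + 4*sqrt(2))*(sqrt(2)*d + sqrt(2))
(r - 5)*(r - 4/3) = r^2 - 19*r/3 + 20/3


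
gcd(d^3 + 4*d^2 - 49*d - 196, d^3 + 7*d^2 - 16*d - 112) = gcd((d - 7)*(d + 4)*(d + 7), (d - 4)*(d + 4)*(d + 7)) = d^2 + 11*d + 28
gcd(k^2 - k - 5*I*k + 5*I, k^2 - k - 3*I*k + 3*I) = k - 1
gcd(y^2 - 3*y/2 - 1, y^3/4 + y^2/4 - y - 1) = y - 2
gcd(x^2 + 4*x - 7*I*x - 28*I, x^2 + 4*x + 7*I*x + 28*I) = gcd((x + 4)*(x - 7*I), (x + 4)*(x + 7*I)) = x + 4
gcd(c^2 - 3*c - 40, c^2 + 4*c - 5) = c + 5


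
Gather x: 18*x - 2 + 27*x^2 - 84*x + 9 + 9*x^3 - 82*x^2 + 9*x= 9*x^3 - 55*x^2 - 57*x + 7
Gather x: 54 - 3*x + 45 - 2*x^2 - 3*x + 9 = -2*x^2 - 6*x + 108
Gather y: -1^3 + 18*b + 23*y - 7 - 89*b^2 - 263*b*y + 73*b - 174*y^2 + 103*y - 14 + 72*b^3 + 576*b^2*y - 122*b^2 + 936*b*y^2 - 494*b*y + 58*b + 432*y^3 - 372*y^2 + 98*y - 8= 72*b^3 - 211*b^2 + 149*b + 432*y^3 + y^2*(936*b - 546) + y*(576*b^2 - 757*b + 224) - 30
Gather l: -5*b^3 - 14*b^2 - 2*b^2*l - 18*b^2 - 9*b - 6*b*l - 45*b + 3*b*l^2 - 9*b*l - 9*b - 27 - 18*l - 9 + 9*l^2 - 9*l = -5*b^3 - 32*b^2 - 63*b + l^2*(3*b + 9) + l*(-2*b^2 - 15*b - 27) - 36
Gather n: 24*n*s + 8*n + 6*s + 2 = n*(24*s + 8) + 6*s + 2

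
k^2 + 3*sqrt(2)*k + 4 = (k + sqrt(2))*(k + 2*sqrt(2))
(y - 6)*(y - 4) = y^2 - 10*y + 24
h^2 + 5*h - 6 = (h - 1)*(h + 6)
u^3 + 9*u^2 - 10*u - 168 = (u - 4)*(u + 6)*(u + 7)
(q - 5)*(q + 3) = q^2 - 2*q - 15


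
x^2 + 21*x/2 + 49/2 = (x + 7/2)*(x + 7)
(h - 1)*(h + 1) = h^2 - 1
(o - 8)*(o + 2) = o^2 - 6*o - 16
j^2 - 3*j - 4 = (j - 4)*(j + 1)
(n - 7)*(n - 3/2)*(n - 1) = n^3 - 19*n^2/2 + 19*n - 21/2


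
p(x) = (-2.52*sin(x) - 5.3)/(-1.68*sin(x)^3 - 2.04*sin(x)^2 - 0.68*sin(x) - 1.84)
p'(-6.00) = -1.49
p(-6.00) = 2.70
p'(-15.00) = -0.93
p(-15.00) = 2.04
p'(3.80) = -1.04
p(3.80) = 2.08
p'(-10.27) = 1.38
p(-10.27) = 1.71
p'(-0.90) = 0.51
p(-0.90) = 1.90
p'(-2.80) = -1.50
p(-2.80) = 2.51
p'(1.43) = -0.22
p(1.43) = 1.27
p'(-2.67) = -1.40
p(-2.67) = 2.32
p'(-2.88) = -1.43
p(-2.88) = 2.62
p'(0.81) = -1.46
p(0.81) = 1.76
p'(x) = (-2.52*sin(x) - 5.3)*(5.04*sin(x)^2*cos(x) + 4.08*sin(x)*cos(x) + 0.68*cos(x))/(-1.68*sin(x)^3 - 2.04*sin(x)^2 - 0.68*sin(x) - 1.84)^2 - 2.52*cos(x)/(-1.68*sin(x)^3 - 2.04*sin(x)^2 - 0.68*sin(x) - 1.84) = (-8.4672*sin(x)^3 - 31.8528*sin(x)^2 - 21.624*sin(x) + 1.0328)*cos(x)/(2.8224*sin(x)^6 + 6.8544*sin(x)^5 + 6.4464*sin(x)^4 + 8.9568*sin(x)^3 + 7.9696*sin(x)^2 + 2.5024*sin(x) + 3.3856)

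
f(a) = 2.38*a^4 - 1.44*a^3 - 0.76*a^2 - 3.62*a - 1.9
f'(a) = 9.52*a^3 - 4.32*a^2 - 1.52*a - 3.62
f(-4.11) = 779.23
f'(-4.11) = -731.29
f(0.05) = -2.08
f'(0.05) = -3.71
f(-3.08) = 258.29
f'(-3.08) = -318.08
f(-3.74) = 541.99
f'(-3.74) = -556.39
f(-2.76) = 170.68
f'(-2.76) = -232.49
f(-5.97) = 3322.27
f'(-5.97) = -2174.14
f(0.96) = -5.33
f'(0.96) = -0.64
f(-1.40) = 14.77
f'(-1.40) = -36.08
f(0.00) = -1.90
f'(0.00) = -3.62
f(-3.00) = 233.78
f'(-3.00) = -294.98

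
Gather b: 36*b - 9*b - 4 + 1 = 27*b - 3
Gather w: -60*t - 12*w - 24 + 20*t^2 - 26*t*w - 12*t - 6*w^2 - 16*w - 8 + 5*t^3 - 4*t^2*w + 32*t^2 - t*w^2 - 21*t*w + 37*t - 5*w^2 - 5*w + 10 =5*t^3 + 52*t^2 - 35*t + w^2*(-t - 11) + w*(-4*t^2 - 47*t - 33) - 22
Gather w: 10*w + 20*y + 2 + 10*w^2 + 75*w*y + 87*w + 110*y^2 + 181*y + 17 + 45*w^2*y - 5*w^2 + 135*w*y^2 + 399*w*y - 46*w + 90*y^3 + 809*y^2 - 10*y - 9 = w^2*(45*y + 5) + w*(135*y^2 + 474*y + 51) + 90*y^3 + 919*y^2 + 191*y + 10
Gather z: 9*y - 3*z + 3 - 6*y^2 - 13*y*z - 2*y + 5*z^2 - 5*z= -6*y^2 + 7*y + 5*z^2 + z*(-13*y - 8) + 3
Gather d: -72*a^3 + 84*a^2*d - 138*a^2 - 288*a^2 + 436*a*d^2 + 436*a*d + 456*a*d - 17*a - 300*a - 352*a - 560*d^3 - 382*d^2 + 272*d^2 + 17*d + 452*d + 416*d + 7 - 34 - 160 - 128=-72*a^3 - 426*a^2 - 669*a - 560*d^3 + d^2*(436*a - 110) + d*(84*a^2 + 892*a + 885) - 315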